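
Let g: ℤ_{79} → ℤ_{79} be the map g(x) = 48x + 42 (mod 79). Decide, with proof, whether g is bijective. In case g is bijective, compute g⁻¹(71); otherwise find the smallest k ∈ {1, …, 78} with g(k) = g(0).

22

Suppose g(u) = g(v) in ℤ_{79}. Then 48u + 42 ≡ 48v + 42 (mod 79), so 48(u − v) ≡ 0 (mod 79).
Since gcd(48, 79) = 1, 48 is invertible modulo 79, thus u − v ≡ 0 (mod 79), i.e. u = v.
We now compute 48⁻¹ mod 79 explicitly. Euclid's algorithm: 79 = 1·48 + 31, 48 = 1·31 + 17, 31 = 1·17 + 14, 17 = 1·14 + 3, 14 = 4·3 + 2, 3 = 1·2 + 1; back-substituting gives 1 = 28·48 − 17·79, so 48⁻¹ ≡ 28 (mod 79).
For any y ∈ ℤ_{79}, x = 28(y − 42) mod 79 satisfies g(x) = 48·28(y − 42) + 42 ≡ y (since 48·28 ≡ 1 mod 79). So every y has a preimage.
Hence g is bijective.
Since g is bijective, we find g⁻¹(71): we need 48x ≡ 71 − 42 ≡ 29 (mod 79). Using 48⁻¹ = 28: x ≡ 28·29 = 812 = 10·79 + 22, so x = 22.
Check: g(22) = 48·22 + 42 = 1098 = 13·79 + 71 ≡ 71 (mod 79).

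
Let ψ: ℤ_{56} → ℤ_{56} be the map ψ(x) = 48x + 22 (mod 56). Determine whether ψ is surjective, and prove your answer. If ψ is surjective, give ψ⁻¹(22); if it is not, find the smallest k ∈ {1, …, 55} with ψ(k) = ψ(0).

Recall that surjectivity means every element of the codomain has a preimage under ψ.
Since gcd(48, 56) = 8, we have 48x ≡ 0 (mod 8) for all x, so ψ(x) ≡ 6 (mod 8).
But 0 ≢ 6 (mod 8), so 0 ∈ ℤ_{56} has no preimage. So ψ is not surjective.
Since ψ is not surjective, we find the least positive k with ψ(k) = ψ(0): this means 48k ≡ 0 (mod 56), i.e. 56 ∣ 48k. Since gcd(48, 56) = 8, dividing through by 8 this holds exactly when 7 ∣ 6k, and as gcd(6, 7) = 1, exactly when 7 ∣ k.
The smallest positive such k is 7.

7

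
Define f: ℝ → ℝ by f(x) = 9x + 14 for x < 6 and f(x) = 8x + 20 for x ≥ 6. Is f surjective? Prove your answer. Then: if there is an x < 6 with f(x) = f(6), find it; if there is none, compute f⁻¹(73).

Both pieces are strictly increasing (slopes 9 and 8), so each is injective on its own interval.
The left piece maps (−∞, 6) onto (−∞, 68); the right piece maps [6, ∞) onto [68, ∞).
These images together cover ℝ, so f is surjective.
Because the two images are disjoint, no x < 6 has f(x) = f(6), so we compute f⁻¹(73): 73 lies in [68, ∞), so solve 8x + 20 = 73: x = (73 − 20)/8 = 53/8.

53/8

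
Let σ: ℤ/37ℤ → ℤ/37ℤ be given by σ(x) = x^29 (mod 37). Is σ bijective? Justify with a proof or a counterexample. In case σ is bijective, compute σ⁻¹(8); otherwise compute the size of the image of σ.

23

Since 37 is prime, the nonzero elements of ℤ/37ℤ form a cyclic group of order 36.
As gcd(29, 36) = 1, raising to the 29th power is a bijection on this group: if s^29 ≡ t^29 then (st^{−1})^29 = 1, and the only element of order dividing gcd(29, 36) = 1 is 1, so s = t.
With σ(0) = 0 this makes σ injective on all of ℤ/37ℤ, hence bijective (finite equal-size domain and codomain). In particular σ is bijective.
Since σ is bijective, we find the preimage of 8. The inverse of x ↦ x^29 on (ℤ/37ℤ)^× is x ↦ x^5, because 29·5 = 145 = 4·36 + 1 ≡ 1 (mod 36) and x^{36} = 1 for x ≠ 0 (Fermat). So σ⁻¹(8) = 8^5 mod 37.
Repeated squaring mod 37: 8^1 ≡ 8, 8^2 ≡ 8² = 64 ≡ 27, 8^4 ≡ 27² = 729 ≡ 26. Since 5 = 4 + 1, 8^5 ≡ 26·8: 26·8 = 208 ≡ 23. So 8^5 ≡ 23 (mod 37).
Hence σ⁻¹(8) = 23.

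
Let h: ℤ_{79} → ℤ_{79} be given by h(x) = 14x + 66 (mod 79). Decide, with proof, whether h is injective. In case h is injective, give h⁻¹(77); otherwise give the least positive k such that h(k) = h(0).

29

Recall: h is injective when h(s) = h(t) forces s = t.
If h(s) = h(t), then 14s ≡ 14t (mod 79). Because gcd(14, 79) = 1, we may cancel 14 to get s ≡ t (mod 79).
Therefore h is injective.
We now compute 14⁻¹ mod 79 explicitly. Euclid's algorithm: 79 = 5·14 + 9, 14 = 1·9 + 5, 9 = 1·5 + 4, 5 = 1·4 + 1; back-substituting gives 1 = 17·14 − 3·79, so 14⁻¹ ≡ 17 (mod 79).
Since h is injective, we compute h⁻¹(77): solve 14x + 66 ≡ 77 (mod 79), i.e. 14x ≡ 11 (mod 79).
Multiplying by 14⁻¹ = 17 gives x ≡ 17·11 = 187 = 2·79 + 29 ≡ 29 (mod 79).
Check: h(29) = 14·29 + 66 = 472 = 5·79 + 77 ≡ 77 (mod 79).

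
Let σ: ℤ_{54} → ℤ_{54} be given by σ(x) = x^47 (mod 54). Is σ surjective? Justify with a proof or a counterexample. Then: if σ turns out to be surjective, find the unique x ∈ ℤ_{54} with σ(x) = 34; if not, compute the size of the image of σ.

38

σ(0) = 0^47 = 0.
σ(6): Repeated squaring mod 54: 6^1 ≡ 6, 6^2 ≡ 6² = 36, 6^4 ≡ 36² = 1296 ≡ 0, 6^8 ≡ 0² = 0, 6^16 ≡ 0² = 0, 6^32 ≡ 0² = 0. Since 47 = 32 + 8 + 4 + 2 + 1, 6^47 ≡ 0·0·0·36·6: 0·0 = 0, then 0·0 = 0, then 0·36 = 0, then 0·6 = 0. So 6^47 ≡ 0 (mod 54).
So σ(0) = σ(6) = 0 while 0 ≠ 6, so σ is not injective.
A non-injective map from the 54-element set ℤ_{54} to itself takes at most 53 distinct values, so it cannot be surjective. Hence σ is not surjective.
Since σ is not surjective, we determine |image(σ)|. Computing x^47 mod 54 for each x (by repeated squaring, reducing mod 54 at every step), the values σ(0), σ(1), …, σ(53) are: 0, 1, 50, 27, 16, 29, 0, 49, 44, 27, 46, 41, 0, 7, 20, 27, 40, 35, 0, 37, 32, 27, 52, 11, 0, 31, 26, 27, 28, 23, 0, 43, 2, 27, 22, 17, 0, 19, 14, 27, 34, 47, 0, 13, 8, 27, 10, 5, 0, 25, 38, 27, 4, 53.
The distinct values are {0, 1, 2, 4, 5, 7, 8, 10, 11, 13, 14, 16, 17, 19, 20, 22, 23, 25, 26, 27, 28, 29, 31, 32, 34, 35, 37, 38, 40, 41, 43, 44, 46, 47, 49, 50, 52, 53}; there are 38 of them.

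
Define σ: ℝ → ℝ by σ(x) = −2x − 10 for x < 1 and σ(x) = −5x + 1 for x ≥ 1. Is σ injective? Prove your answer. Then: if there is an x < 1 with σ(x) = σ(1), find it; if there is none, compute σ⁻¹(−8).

-3

Both pieces are strictly decreasing (slopes −2 and −5), so each is injective on its own interval.
The left piece maps (−∞, 1) onto (−12, ∞); the right piece maps [1, ∞) onto (−∞, −4].
These images overlap. In particular σ(1) = −4 (right piece), and solving −2x − 10 = −4 on the left piece gives x = −3 < 1.
So σ(−3) = σ(1) with −3 ≠ 1, and σ is not injective. This x = −3 is the requested value below 1.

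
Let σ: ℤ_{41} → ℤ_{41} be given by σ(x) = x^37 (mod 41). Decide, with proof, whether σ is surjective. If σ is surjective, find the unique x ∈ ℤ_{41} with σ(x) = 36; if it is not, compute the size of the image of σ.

2

Since 41 is prime, the nonzero elements of ℤ_{41} form a cyclic group of order 40.
As gcd(37, 40) = 1, raising to the 37th power is a bijection on this group: if u^37 ≡ v^37 then (uv^{−1})^37 = 1, and the only element of order dividing gcd(37, 40) = 1 is 1, so u = v.
With σ(0) = 0 this makes σ injective on all of ℤ_{41}, hence bijective (finite equal-size domain and codomain). In particular σ is surjective.
Since σ is surjective, we find the preimage of 36. The inverse of x ↦ x^37 on (ℤ_{41})^× is x ↦ x^13, because 37·13 = 481 = 12·40 + 1 ≡ 1 (mod 40) and x^{40} = 1 for x ≠ 0 (Fermat). So σ⁻¹(36) = 36^13 mod 41.
Repeated squaring mod 41: 36^1 ≡ 36, 36^2 ≡ 36² = 1296 ≡ 25, 36^4 ≡ 25² = 625 ≡ 10, 36^8 ≡ 10² = 100 ≡ 18. Since 13 = 8 + 4 + 1, 36^13 ≡ 18·10·36: 18·10 = 180 ≡ 16, then 16·36 = 576 ≡ 2. So 36^13 ≡ 2 (mod 41).
Hence σ⁻¹(36) = 2.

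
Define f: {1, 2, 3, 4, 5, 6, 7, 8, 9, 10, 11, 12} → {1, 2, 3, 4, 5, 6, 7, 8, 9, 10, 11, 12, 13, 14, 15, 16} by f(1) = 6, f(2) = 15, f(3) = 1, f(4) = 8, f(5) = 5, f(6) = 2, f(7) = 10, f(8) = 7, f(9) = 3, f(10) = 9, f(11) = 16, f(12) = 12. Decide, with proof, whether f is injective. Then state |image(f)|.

12

The values f(1), …, f(12) are 6, 15, 1, 8, 5, 2, 10, 7, 3, 9, 16, 12 — all distinct.
So f(u) = f(v) only when u = v, and f is injective.
The image of f is {1, 2, 3, 5, 6, 7, 8, 9, 10, 12, 15, 16}, which has 12 elements.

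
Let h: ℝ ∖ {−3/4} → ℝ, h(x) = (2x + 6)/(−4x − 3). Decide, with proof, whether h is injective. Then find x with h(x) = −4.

-3/7

Suppose h(s) = h(t). Cross-multiplying: (2s + 6)(−4t − 3) = (2t + 6)(−4s − 3).
Expanding both sides and cancelling the symmetric terms leaves 18·(s − t) = 0. Since 18 ≠ 0, s = t. So h is injective.
Solving h(x) = −4: cross-multiplying gives 2x + 6 = −4(−4x − 3), which rearranges to −14x = 6, so x = −3/7.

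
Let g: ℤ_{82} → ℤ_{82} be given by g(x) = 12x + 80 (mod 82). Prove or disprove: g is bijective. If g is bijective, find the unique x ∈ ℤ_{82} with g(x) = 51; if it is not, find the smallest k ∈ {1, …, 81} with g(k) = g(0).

Recall: g is injective if g(a) = g(b) implies a = b.
We have gcd(12, 82) = 2 > 1. Taking a = 0 and b = 41: g(0) = 80 and g(41) = 12·41 + 80 = 572 ≡ 80 (mod 82).
So g(0) = g(41) while 0 ≠ 41, therefore g is not injective, hence not bijective.
Since g is not bijective, we find the least positive k with g(k) = g(0): this means 12k ≡ 0 (mod 82), i.e. 82 ∣ 12k. Since gcd(12, 82) = 2, dividing through by 2 this holds exactly when 41 ∣ 6k, and as gcd(6, 41) = 1, exactly when 41 ∣ k.
The smallest positive such k is 41.

41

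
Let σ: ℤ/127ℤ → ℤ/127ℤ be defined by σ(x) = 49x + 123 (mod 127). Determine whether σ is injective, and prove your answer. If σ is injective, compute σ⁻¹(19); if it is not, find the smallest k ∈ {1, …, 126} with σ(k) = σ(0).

If σ(s) = σ(t), then 49s ≡ 49t (mod 127). Because gcd(49, 127) = 1, we may cancel 49 to get s ≡ t (mod 127).
Therefore σ is injective.
We now compute 49⁻¹ mod 127 explicitly. Euclid's algorithm: 127 = 2·49 + 29, 49 = 1·29 + 20, 29 = 1·20 + 9, 20 = 2·9 + 2, 9 = 4·2 + 1; back-substituting gives 1 = 70·49 − 27·127, so 49⁻¹ ≡ 70 (mod 127).
Since σ is injective, we find σ⁻¹(19): we need 49x ≡ 19 − 123 ≡ 23 (mod 127). Using 49⁻¹ = 70: x ≡ 70·23 = 1610 = 12·127 + 86, so x = 86.
Check: σ(86) = 49·86 + 123 = 4337 = 34·127 + 19 ≡ 19 (mod 127).

86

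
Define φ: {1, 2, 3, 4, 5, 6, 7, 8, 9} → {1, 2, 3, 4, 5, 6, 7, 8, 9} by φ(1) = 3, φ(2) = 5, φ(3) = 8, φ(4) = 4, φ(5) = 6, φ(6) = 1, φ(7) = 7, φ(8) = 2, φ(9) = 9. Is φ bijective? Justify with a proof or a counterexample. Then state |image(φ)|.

9

The values 3, 5, 8, 4, 6, 1, 7, 2, 9 are a permutation of {1, 2, 3, 4, 5, 6, 7, 8, 9}: each element appears exactly once.
So φ is injective and surjective, hence bijective.
The image of φ is {1, 2, 3, 4, 5, 6, 7, 8, 9}, which has 9 elements.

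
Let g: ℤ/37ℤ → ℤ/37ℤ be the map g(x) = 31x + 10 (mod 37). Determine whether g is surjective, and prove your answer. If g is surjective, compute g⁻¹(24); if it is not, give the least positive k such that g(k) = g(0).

Since gcd(31, 37) = 1, 31 is invertible modulo 37. Euclid's algorithm: 37 = 1·31 + 6, 31 = 5·6 + 1; back-substituting gives 1 = 6·31 − 5·37, so 31⁻¹ ≡ 6 (mod 37).
Then y ↦ 6(y − 10) is a two-sided inverse to g, so every y ∈ ℤ/37ℤ has a preimage.
Thus g is surjective.
Since g is surjective, we compute g⁻¹(24): solve 31x + 10 ≡ 24 (mod 37), i.e. 31x ≡ 14 (mod 37).
Multiplying by 31⁻¹ = 6 gives x ≡ 6·14 = 84 = 2·37 + 10 ≡ 10 (mod 37).
Check: g(10) = 31·10 + 10 = 320 = 8·37 + 24 ≡ 24 (mod 37).

10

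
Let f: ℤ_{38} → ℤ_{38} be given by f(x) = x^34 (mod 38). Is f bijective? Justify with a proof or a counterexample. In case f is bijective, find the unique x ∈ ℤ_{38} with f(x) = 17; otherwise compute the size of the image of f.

f(18): Repeated squaring mod 38: 18^1 ≡ 18, 18^2 ≡ 18² = 324 ≡ 20, 18^4 ≡ 20² = 400 ≡ 20, 18^8 ≡ 20² = 400 ≡ 20, 18^16 ≡ 20² = 400 ≡ 20, 18^32 ≡ 20² = 400 ≡ 20. Since 34 = 32 + 2, 18^34 ≡ 20·20: 20·20 = 400 ≡ 20. So 18^34 ≡ 20 (mod 38).
f(20): Repeated squaring mod 38: 20^1 ≡ 20, 20^2 ≡ 20² = 400 ≡ 20, 20^4 ≡ 20² = 400 ≡ 20, 20^8 ≡ 20² = 400 ≡ 20, 20^16 ≡ 20² = 400 ≡ 20, 20^32 ≡ 20² = 400 ≡ 20. Since 34 = 32 + 2, 20^34 ≡ 20·20: 20·20 = 400 ≡ 20. So 20^34 ≡ 20 (mod 38).
So f(18) = f(20) = 20 while 18 ≠ 20, therefore f is not injective, hence not bijective.
Since f is not bijective, we determine |image(f)|. Computing x^34 mod 38 for each x (by repeated squaring, reducing mod 38 at every step), the values f(0), f(1), …, f(37) are: 0, 1, 24, 17, 6, 35, 28, 7, 30, 23, 4, 11, 26, 9, 16, 25, 36, 5, 20, 19, 20, 5, 36, 25, 16, 9, 26, 11, 4, 23, 30, 7, 28, 35, 6, 17, 24, 1.
The distinct values are {0, 1, 4, 5, 6, 7, 9, 11, 16, 17, 19, 20, 23, 24, 25, 26, 28, 30, 35, 36}; there are 20 of them.

20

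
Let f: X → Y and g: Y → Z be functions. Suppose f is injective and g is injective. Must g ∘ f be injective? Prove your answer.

injective

Suppose (g ∘ f)(x_1) = (g ∘ f)(x_2), i.e. g(f(x_1)) = g(f(x_2)).
Since g is injective, f(x_1) = f(x_2). Since f is injective, x_1 = x_2. So g ∘ f is injective.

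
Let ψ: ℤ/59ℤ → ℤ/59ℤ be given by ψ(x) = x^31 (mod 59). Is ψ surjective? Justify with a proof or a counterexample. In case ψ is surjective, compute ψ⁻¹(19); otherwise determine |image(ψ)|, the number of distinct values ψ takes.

Since 59 is prime, the nonzero elements of ℤ/59ℤ form a cyclic group of order 58.
As gcd(31, 58) = 1, raising to the 31st power is a bijection on this group: if a^31 ≡ b^31 then (ab^{−1})^31 = 1, and the only element of order dividing gcd(31, 58) = 1 is 1, so a = b.
With ψ(0) = 0 this makes ψ injective on all of ℤ/59ℤ, hence bijective (finite equal-size domain and codomain). In particular ψ is surjective.
Since ψ is surjective, we find the preimage of 19. The inverse of x ↦ x^31 on (ℤ/59ℤ)^× is x ↦ x^15, because 31·15 = 465 = 8·58 + 1 ≡ 1 (mod 58) and x^{58} = 1 for x ≠ 0 (Fermat). So ψ⁻¹(19) = 19^15 mod 59.
Repeated squaring mod 59: 19^1 ≡ 19, 19^2 ≡ 19² = 361 ≡ 7, 19^4 ≡ 7² = 49, 19^8 ≡ 49² = 2401 ≡ 41. Since 15 = 8 + 4 + 2 + 1, 19^15 ≡ 41·49·7·19: 41·49 = 2009 ≡ 3, then 3·7 = 21, then 21·19 = 399 ≡ 45. So 19^15 ≡ 45 (mod 59).
Hence ψ⁻¹(19) = 45.

45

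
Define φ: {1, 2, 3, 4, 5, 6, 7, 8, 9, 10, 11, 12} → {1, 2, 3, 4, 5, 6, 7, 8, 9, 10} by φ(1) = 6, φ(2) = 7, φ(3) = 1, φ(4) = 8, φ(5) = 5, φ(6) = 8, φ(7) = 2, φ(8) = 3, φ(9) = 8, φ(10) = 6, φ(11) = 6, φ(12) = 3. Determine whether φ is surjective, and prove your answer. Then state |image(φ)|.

No element maps to 4, so φ is not surjective.
The image of φ is {1, 2, 3, 5, 6, 7, 8}, which has 7 elements.

7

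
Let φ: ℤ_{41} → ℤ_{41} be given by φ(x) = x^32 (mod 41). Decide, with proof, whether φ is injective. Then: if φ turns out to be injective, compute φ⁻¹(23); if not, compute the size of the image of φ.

φ(1) = 1^32 = 1.
φ(3): Repeated squaring mod 41: 3^1 ≡ 3, 3^2 ≡ 3² = 9, 3^4 ≡ 9² = 81 ≡ 40, 3^8 ≡ 40² = 1600 ≡ 1, 3^16 ≡ 1² = 1, 3^32 ≡ 1² = 1. So 3^32 ≡ 1 (mod 41).
So φ(1) = φ(3) = 1 while 1 ≠ 3, hence φ is not injective.
Since φ is not injective, we determine |image(φ)|. Computing x^32 mod 41 for each x (by repeated squaring, reducing mod 41 at every step), the values φ(0), φ(1), …, φ(40) are: 0, 1, 37, 1, 16, 16, 37, 10, 18, 1, 18, 18, 16, 37, 1, 16, 10, 18, 37, 10, 10, 10, 10, 37, 18, 10, 16, 1, 37, 16, 18, 18, 1, 18, 10, 37, 16, 16, 1, 37, 1.
The distinct values are {0, 1, 10, 16, 18, 37}; there are 6 of them.

6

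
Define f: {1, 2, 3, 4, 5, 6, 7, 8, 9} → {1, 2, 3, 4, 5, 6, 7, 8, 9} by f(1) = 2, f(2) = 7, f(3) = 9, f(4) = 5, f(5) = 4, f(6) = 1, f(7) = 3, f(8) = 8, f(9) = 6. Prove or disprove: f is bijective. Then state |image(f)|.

The values 2, 7, 9, 5, 4, 1, 3, 8, 6 are a permutation of {1, 2, 3, 4, 5, 6, 7, 8, 9}: each element appears exactly once.
So f is injective and surjective, hence bijective.
The image of f is {1, 2, 3, 4, 5, 6, 7, 8, 9}, which has 9 elements.

9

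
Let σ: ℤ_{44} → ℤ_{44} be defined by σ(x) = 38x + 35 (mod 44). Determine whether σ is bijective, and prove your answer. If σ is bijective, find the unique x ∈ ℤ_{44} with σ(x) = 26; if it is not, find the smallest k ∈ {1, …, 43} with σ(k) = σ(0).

22

We have gcd(38, 44) = 2 > 1. Taking a = 0 and b = 22: σ(0) = 35 and σ(22) = 38·22 + 35 = 871 ≡ 35 (mod 44).
So σ(0) = σ(22) while 0 ≠ 22, hence σ is not injective, hence not bijective.
Since σ is not bijective, we find the least positive k with σ(k) = σ(0): this means 38k ≡ 0 (mod 44), i.e. 44 ∣ 38k. Since gcd(38, 44) = 2, dividing through by 2 this holds exactly when 22 ∣ 19k, and as gcd(19, 22) = 1, exactly when 22 ∣ k.
The smallest positive such k is 22.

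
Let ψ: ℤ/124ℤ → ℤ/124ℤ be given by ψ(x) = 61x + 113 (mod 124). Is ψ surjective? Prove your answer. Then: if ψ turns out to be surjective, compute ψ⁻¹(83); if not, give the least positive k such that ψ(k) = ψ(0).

30

Since gcd(61, 124) = 1, 61 is invertible modulo 124. Euclid's algorithm: 124 = 2·61 + 2, 61 = 30·2 + 1; back-substituting gives 1 = 61·61 − 30·124, so 61⁻¹ ≡ 61 (mod 124).
For any y ∈ ℤ/124ℤ, x = 61(y − 113) mod 124 satisfies ψ(x) = 61·61(y − 113) + 113 ≡ y (since 61·61 ≡ 1 mod 124). So every y has a preimage.
Hence ψ is surjective.
Since ψ is surjective, we compute ψ⁻¹(83): solve 61x + 113 ≡ 83 (mod 124), i.e. 61x ≡ 94 (mod 124).
Multiplying by 61⁻¹ = 61 gives x ≡ 61·94 = 5734 = 46·124 + 30 ≡ 30 (mod 124).
Check: ψ(30) = 61·30 + 113 = 1943 = 15·124 + 83 ≡ 83 (mod 124).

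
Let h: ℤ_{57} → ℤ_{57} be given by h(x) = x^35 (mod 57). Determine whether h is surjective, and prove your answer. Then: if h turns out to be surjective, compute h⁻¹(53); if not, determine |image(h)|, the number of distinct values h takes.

Computing x^35 mod 57 for each x (by repeated squaring, reducing mod 57 at every step), the values h(0), h(1), …, h(56) are: 0, 1, 29, 51, 43, 23, 54, 49, 50, 36, 40, 26, 27, 22, 53, 33, 25, 47, 18, 19, 20, 48, 13, 5, 42, 16, 11, 12, 55, 2, 45, 46, 41, 15, 52, 44, 9, 37, 38, 39, 10, 32, 24, 4, 35, 30, 31, 17, 21, 7, 8, 3, 34, 14, 6, 28, 56.
Every element of ℤ_{57} appears exactly once in this list, so h is a bijection, and in particular surjective.
Since h is surjective, we read off the preimage of 53 from the same table: h(14) = 53, so h⁻¹(53) = 14.

14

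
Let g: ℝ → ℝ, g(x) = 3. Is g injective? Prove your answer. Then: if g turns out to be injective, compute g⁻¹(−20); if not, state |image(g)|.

By definition, g is injective when g(a) = g(b) forces a = b.
g(0) = 3 = g(1) with 0 ≠ 1, so g is not injective.
Since g is not injective, we state |image(g)|: the image of g is {3}, which has 1 element.

1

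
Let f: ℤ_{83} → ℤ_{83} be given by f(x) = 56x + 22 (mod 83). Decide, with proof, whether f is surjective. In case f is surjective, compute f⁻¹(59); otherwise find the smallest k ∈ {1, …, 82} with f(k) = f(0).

14

Since gcd(56, 83) = 1, 56 is invertible modulo 83. Euclid's algorithm: 83 = 1·56 + 27, 56 = 2·27 + 2, 27 = 13·2 + 1; back-substituting gives 1 = 43·56 − 29·83, so 56⁻¹ ≡ 43 (mod 83).
Then y ↦ 43(y − 22) is a two-sided inverse to f, so every y ∈ ℤ_{83} has a preimage.
Therefore f is surjective.
Since f is surjective, we compute f⁻¹(59): solve 56x + 22 ≡ 59 (mod 83), i.e. 56x ≡ 37 (mod 83).
Multiplying by 56⁻¹ = 43 gives x ≡ 43·37 = 1591 = 19·83 + 14 ≡ 14 (mod 83).
Check: f(14) = 56·14 + 22 = 806 = 9·83 + 59 ≡ 59 (mod 83).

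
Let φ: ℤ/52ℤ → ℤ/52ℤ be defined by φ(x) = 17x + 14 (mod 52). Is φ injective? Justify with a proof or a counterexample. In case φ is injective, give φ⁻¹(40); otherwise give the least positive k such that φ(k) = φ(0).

26

Suppose φ(s) = φ(t) in ℤ/52ℤ. Then 17s + 14 ≡ 17t + 14 (mod 52), therefore 17(s − t) ≡ 0 (mod 52).
Since gcd(17, 52) = 1, 17 is invertible modulo 52, therefore s − t ≡ 0 (mod 52), i.e. s = t.
Therefore φ is injective.
We now compute 17⁻¹ mod 52 explicitly. Euclid's algorithm: 52 = 3·17 + 1; back-substituting gives 1 = 49·17 − 16·52, so 17⁻¹ ≡ 49 (mod 52).
Since φ is injective, we compute φ⁻¹(40): solve 17x + 14 ≡ 40 (mod 52), i.e. 17x ≡ 26 (mod 52).
Multiplying by 17⁻¹ = 49 gives x ≡ 49·26 = 1274 = 24·52 + 26 ≡ 26 (mod 52).
Check: φ(26) = 17·26 + 14 = 456 = 8·52 + 40 ≡ 40 (mod 52).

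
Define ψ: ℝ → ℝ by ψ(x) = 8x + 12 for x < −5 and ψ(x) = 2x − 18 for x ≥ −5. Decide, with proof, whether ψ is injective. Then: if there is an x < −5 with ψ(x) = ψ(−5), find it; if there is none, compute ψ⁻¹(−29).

-41/8

Both pieces are strictly increasing (slopes 8 and 2), so each is injective on its own interval.
The left piece maps (−∞, −5) onto (−∞, −28); the right piece maps [−5, ∞) onto [−28, ∞).
These images are disjoint, so no value is attained by both pieces. Thus ψ is injective.
Because the two images are disjoint, no x < −5 has ψ(x) = ψ(−5), so we compute ψ⁻¹(−29): −29 lies in (−∞, −28), so solve 8x + 12 = −29: x = (−29 − 12)/8 = −41/8.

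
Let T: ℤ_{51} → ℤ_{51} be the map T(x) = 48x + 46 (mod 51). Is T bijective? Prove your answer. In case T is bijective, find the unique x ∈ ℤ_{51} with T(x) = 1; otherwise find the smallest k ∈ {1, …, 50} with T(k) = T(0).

We have gcd(48, 51) = 3 > 1. Taking a = 0 and b = 17: T(0) = 46 and T(17) = 48·17 + 46 = 862 ≡ 46 (mod 51).
So T(0) = T(17) while 0 ≠ 17, hence T is not injective, hence not bijective.
Since T is not bijective, we find the least positive k with T(k) = T(0): this means 48k ≡ 0 (mod 51), i.e. 51 ∣ 48k. Since gcd(48, 51) = 3, dividing through by 3 this holds exactly when 17 ∣ 16k, and as gcd(16, 17) = 1, exactly when 17 ∣ k.
The smallest positive such k is 17.

17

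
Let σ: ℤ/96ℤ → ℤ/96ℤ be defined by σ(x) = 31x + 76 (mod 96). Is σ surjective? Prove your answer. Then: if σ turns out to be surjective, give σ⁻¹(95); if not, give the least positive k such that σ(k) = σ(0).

13

Since gcd(31, 96) = 1, 31 is invertible modulo 96. Euclid's algorithm: 96 = 3·31 + 3, 31 = 10·3 + 1; back-substituting gives 1 = 31·31 − 10·96, so 31⁻¹ ≡ 31 (mod 96).
Then y ↦ 31(y − 76) is a two-sided inverse to σ, so every y ∈ ℤ/96ℤ has a preimage.
Hence σ is surjective.
Since σ is surjective, we compute σ⁻¹(95): solve 31x + 76 ≡ 95 (mod 96), i.e. 31x ≡ 19 (mod 96).
Multiplying by 31⁻¹ = 31 gives x ≡ 31·19 = 589 = 6·96 + 13 ≡ 13 (mod 96).
Check: σ(13) = 31·13 + 76 = 479 = 4·96 + 95 ≡ 95 (mod 96).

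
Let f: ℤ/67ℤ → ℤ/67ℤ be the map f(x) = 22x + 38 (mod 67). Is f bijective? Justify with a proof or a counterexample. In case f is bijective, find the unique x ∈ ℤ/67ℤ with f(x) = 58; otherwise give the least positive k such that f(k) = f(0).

7

Recall that f is injective if f(x_1) = f(x_2) implies x_1 = x_2.
If f(x_1) = f(x_2), then 22x_1 ≡ 22x_2 (mod 67). Because gcd(22, 67) = 1, we may cancel 22 to get x_1 ≡ x_2 (mod 67).
We now compute 22⁻¹ mod 67 explicitly. Euclid's algorithm: 67 = 3·22 + 1; back-substituting gives 1 = 64·22 − 21·67, so 22⁻¹ ≡ 64 (mod 67).
For any y ∈ ℤ/67ℤ, x = 64(y − 38) mod 67 satisfies f(x) = 22·64(y − 38) + 38 ≡ y (since 22·64 ≡ 1 mod 67). So every y has a preimage.
Hence f is bijective.
Since f is bijective, we find f⁻¹(58): we need 22x ≡ 58 − 38 ≡ 20 (mod 67). Using 22⁻¹ = 64: x ≡ 64·20 = 1280 = 19·67 + 7, so x = 7.
Check: f(7) = 22·7 + 38 = 192 = 2·67 + 58 ≡ 58 (mod 67).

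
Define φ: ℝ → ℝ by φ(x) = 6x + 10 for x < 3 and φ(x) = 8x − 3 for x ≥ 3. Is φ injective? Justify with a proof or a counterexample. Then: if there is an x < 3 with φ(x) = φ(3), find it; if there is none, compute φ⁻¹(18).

11/6

Both pieces are strictly increasing (slopes 6 and 8), so each is injective on its own interval.
The left piece maps (−∞, 3) onto (−∞, 28); the right piece maps [3, ∞) onto [21, ∞).
These images overlap. In particular φ(3) = 21 (right piece), and solving 6x + 10 = 21 on the left piece gives x = 11/6 < 3.
So φ(11/6) = φ(3) with 11/6 ≠ 3, and φ is not injective. This x = 11/6 is the requested value below 3.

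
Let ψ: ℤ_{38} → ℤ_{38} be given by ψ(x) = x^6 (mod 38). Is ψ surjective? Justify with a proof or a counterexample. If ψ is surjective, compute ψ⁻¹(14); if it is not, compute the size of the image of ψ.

ψ(3): Repeated squaring mod 38: 3^1 ≡ 3, 3^2 ≡ 3² = 9, 3^4 ≡ 9² = 81 ≡ 5. Since 6 = 4 + 2, 3^6 ≡ 5·9: 5·9 = 45 ≡ 7. So 3^6 ≡ 7 (mod 38).
ψ(5): Repeated squaring mod 38: 5^1 ≡ 5, 5^2 ≡ 5² = 25, 5^4 ≡ 25² = 625 ≡ 17. Since 6 = 4 + 2, 5^6 ≡ 17·25: 17·25 = 425 ≡ 7. So 5^6 ≡ 7 (mod 38).
So ψ(3) = ψ(5) = 7 while 3 ≠ 5, thus ψ is not injective.
A non-injective map from the 38-element set ℤ_{38} to itself takes at most 37 distinct values, so it cannot be surjective. Thus ψ is not surjective.
Since ψ is not surjective, we determine |image(ψ)|. Computing x^6 mod 38 for each x (by repeated squaring, reducing mod 38 at every step), the values ψ(0), ψ(1), …, ψ(37) are: 0, 1, 26, 7, 30, 7, 30, 1, 20, 11, 30, 1, 20, 11, 26, 11, 26, 7, 20, 19, 20, 7, 26, 11, 26, 11, 20, 1, 30, 11, 20, 1, 30, 7, 30, 7, 26, 1.
The distinct values are {0, 1, 7, 11, 19, 20, 26, 30}; there are 8 of them.

8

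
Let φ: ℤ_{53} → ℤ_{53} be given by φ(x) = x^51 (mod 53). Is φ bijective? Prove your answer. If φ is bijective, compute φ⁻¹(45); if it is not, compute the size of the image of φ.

Since 53 is prime, the nonzero elements of ℤ_{53} form a cyclic group of order 52.
As gcd(51, 52) = 1, raising to the 51st power is a bijection on this group: if x_1^51 ≡ x_2^51 then (x_1x_2^{−1})^51 = 1, and the only element of order dividing gcd(51, 52) = 1 is 1, so x_1 = x_2.
With φ(0) = 0 this makes φ injective on all of ℤ_{53}, hence bijective (finite equal-size domain and codomain). In particular φ is bijective.
Since φ is bijective, we find the preimage of 45. The inverse of x ↦ x^51 on (ℤ_{53})^× is x ↦ x^51, because 51·51 = 2601 = 50·52 + 1 ≡ 1 (mod 52) and x^{52} = 1 for x ≠ 0 (Fermat). So φ⁻¹(45) = 45^51 mod 53.
Repeated squaring mod 53: 45^1 ≡ 45, 45^2 ≡ 45² = 2025 ≡ 11, 45^4 ≡ 11² = 121 ≡ 15, 45^8 ≡ 15² = 225 ≡ 13, 45^16 ≡ 13² = 169 ≡ 10, 45^32 ≡ 10² = 100 ≡ 47. Since 51 = 32 + 16 + 2 + 1, 45^51 ≡ 47·10·11·45: 47·10 = 470 ≡ 46, then 46·11 = 506 ≡ 29, then 29·45 = 1305 ≡ 33. So 45^51 ≡ 33 (mod 53).
Hence φ⁻¹(45) = 33.

33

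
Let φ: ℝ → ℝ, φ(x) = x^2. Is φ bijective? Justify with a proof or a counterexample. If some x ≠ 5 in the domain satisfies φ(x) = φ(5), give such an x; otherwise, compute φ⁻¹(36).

-5

φ(5) = 25 = (−5)^2 = φ(−5) (since 2 is even), with 5 ≠ −5. So φ is not injective, hence not bijective.
For the follow-up, such an x exists: taking x = −5 ∈ ℝ gives φ(−5) = 25 = φ(5) with −5 ≠ 5.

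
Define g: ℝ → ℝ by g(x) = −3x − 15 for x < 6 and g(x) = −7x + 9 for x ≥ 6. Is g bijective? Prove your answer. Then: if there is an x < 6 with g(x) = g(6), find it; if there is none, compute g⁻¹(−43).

52/7

Both pieces are strictly decreasing (slopes −3 and −7), so each is injective on its own interval.
The left piece maps (−∞, 6) onto (−33, ∞); the right piece maps [6, ∞) onto (−∞, −33].
Since −33 = −33, the images partition ℝ: g is injective and surjective, hence bijective.
Because the two images are disjoint, no x < 6 has g(x) = g(6), so we compute g⁻¹(−43): −43 lies in (−∞, −33], so solve −7x + 9 = −43: x = (−43 − 9)/(−7) = 52/7.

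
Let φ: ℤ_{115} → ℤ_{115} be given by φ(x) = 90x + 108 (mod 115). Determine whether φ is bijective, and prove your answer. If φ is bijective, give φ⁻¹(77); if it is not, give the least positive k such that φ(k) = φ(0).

23

Recall that φ is injective if φ(u) = φ(v) implies u = v.
We have gcd(90, 115) = 5 > 1. Taking u = 0 and v = 23: φ(0) = 108 and φ(23) = 90·23 + 108 = 2178 ≡ 108 (mod 115).
So φ(0) = φ(23) while 0 ≠ 23, so φ is not injective, hence not bijective.
Since φ is not bijective, we find the least positive k with φ(k) = φ(0): this means 90k ≡ 0 (mod 115), i.e. 115 ∣ 90k. Since gcd(90, 115) = 5, dividing through by 5 this holds exactly when 23 ∣ 18k, and as gcd(18, 23) = 1, exactly when 23 ∣ k.
The smallest positive such k is 23.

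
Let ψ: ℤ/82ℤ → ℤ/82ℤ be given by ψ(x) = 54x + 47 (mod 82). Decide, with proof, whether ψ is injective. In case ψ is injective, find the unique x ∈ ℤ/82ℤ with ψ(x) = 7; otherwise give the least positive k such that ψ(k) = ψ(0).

41

We have gcd(54, 82) = 2 > 1. Taking a = 0 and b = 41: ψ(0) = 47 and ψ(41) = 54·41 + 47 = 2261 ≡ 47 (mod 82).
So ψ(0) = ψ(41) while 0 ≠ 41, therefore ψ is not injective.
Since ψ is not injective, we find the least positive k with ψ(k) = ψ(0): this means 54k ≡ 0 (mod 82), i.e. 82 ∣ 54k. Since gcd(54, 82) = 2, dividing through by 2 this holds exactly when 41 ∣ 27k, and as gcd(27, 41) = 1, exactly when 41 ∣ k.
The smallest positive such k is 41.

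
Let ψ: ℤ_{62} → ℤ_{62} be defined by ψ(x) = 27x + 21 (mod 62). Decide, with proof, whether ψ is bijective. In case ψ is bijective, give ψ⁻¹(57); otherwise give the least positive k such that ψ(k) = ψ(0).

22

By definition, ψ is injective if ψ(a) = ψ(b) implies a = b.
Suppose ψ(a) = ψ(b) in ℤ_{62}. Then 27a + 21 ≡ 27b + 21 (mod 62), thus 27(a − b) ≡ 0 (mod 62).
Since gcd(27, 62) = 1, 27 is invertible modulo 62, hence a − b ≡ 0 (mod 62), i.e. a = b.
We now compute 27⁻¹ mod 62 explicitly. Euclid's algorithm: 62 = 2·27 + 8, 27 = 3·8 + 3, 8 = 2·3 + 2, 3 = 1·2 + 1; back-substituting gives 1 = 23·27 − 10·62, so 27⁻¹ ≡ 23 (mod 62).
Then y ↦ 23(y − 21) is a two-sided inverse to ψ, so every y ∈ ℤ_{62} has a preimage.
So ψ is bijective.
Since ψ is bijective, we find ψ⁻¹(57): we need 27x ≡ 57 − 21 ≡ 36 (mod 62). Using 27⁻¹ = 23: x ≡ 23·36 = 828 = 13·62 + 22, so x = 22.
Check: ψ(22) = 27·22 + 21 = 615 = 9·62 + 57 ≡ 57 (mod 62).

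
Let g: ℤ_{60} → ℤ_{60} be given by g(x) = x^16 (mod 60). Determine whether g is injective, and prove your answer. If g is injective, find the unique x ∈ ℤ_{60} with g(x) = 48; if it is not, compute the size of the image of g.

8

g(2): Repeated squaring mod 60: 2^1 ≡ 2, 2^2 ≡ 2² = 4, 2^4 ≡ 4² = 16, 2^8 ≡ 16² = 256 ≡ 16, 2^16 ≡ 16² = 256 ≡ 16. So 2^16 ≡ 16 (mod 60).
g(4): Repeated squaring mod 60: 4^1 ≡ 4, 4^2 ≡ 4² = 16, 4^4 ≡ 16² = 256 ≡ 16, 4^8 ≡ 16² = 256 ≡ 16, 4^16 ≡ 16² = 256 ≡ 16. So 4^16 ≡ 16 (mod 60).
So g(2) = g(4) = 16 while 2 ≠ 4, thus g is not injective.
Since g is not injective, we determine |image(g)|. Computing x^16 mod 60 for each x (by repeated squaring, reducing mod 60 at every step), the values g(0), g(1), …, g(59) are: 0, 1, 16, 21, 16, 25, 36, 1, 16, 21, 40, 1, 36, 1, 16, 45, 16, 1, 36, 1, 40, 21, 16, 1, 36, 25, 16, 21, 16, 1, 0, 1, 16, 21, 16, 25, 36, 1, 16, 21, 40, 1, 36, 1, 16, 45, 16, 1, 36, 1, 40, 21, 16, 1, 36, 25, 16, 21, 16, 1.
The distinct values are {0, 1, 16, 21, 25, 36, 40, 45}; there are 8 of them.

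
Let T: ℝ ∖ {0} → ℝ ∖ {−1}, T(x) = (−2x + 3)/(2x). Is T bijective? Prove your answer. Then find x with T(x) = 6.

3/14

Suppose T(s) = T(t). Cross-multiplying: (−2s + 3)(2t) = (−2t + 3)(2s).
Expanding both sides and cancelling the symmetric terms leaves −6·(s − t) = 0. Since −6 ≠ 0, s = t. Thus T is injective.
For any y ≠ −1, solving y(2x) = −2x + 3 for x gives a well-defined x ≠ 0. So T is surjective.
Hence T is bijective.
Solving T(x) = 6: cross-multiplying gives −2x + 3 = 6(2x), which rearranges to −14x = −3, so x = 3/14.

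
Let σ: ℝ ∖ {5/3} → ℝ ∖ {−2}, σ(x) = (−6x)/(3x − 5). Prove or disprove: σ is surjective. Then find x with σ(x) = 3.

1

For any y ≠ −2, solving y(3x − 5) = −6x for x gives a well-defined x ≠ 5/3. So σ is surjective.
Solving σ(x) = 3: cross-multiplying gives −6x = 3(3x − 5), which rearranges to −15x = −15, so x = 1.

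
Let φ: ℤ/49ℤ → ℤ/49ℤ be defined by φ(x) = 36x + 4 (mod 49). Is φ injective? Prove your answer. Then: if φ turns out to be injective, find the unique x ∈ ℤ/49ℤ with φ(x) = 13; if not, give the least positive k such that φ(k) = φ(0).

37

If φ(x_1) = φ(x_2), then 36x_1 ≡ 36x_2 (mod 49). Because gcd(36, 49) = 1, we may cancel 36 to get x_1 ≡ x_2 (mod 49).
Hence φ is injective.
We now compute 36⁻¹ mod 49 explicitly. Euclid's algorithm: 49 = 1·36 + 13, 36 = 2·13 + 10, 13 = 1·10 + 3, 10 = 3·3 + 1; back-substituting gives 1 = 15·36 − 11·49, so 36⁻¹ ≡ 15 (mod 49).
Since φ is injective, we compute φ⁻¹(13): solve 36x + 4 ≡ 13 (mod 49), i.e. 36x ≡ 9 (mod 49).
Multiplying by 36⁻¹ = 15 gives x ≡ 15·9 = 135 = 2·49 + 37 ≡ 37 (mod 49).
Check: φ(37) = 36·37 + 4 = 1336 = 27·49 + 13 ≡ 13 (mod 49).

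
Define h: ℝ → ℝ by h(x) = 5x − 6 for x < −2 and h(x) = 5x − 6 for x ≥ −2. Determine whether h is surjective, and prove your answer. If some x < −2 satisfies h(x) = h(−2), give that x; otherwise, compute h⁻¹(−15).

-9/5

Both pieces are strictly increasing (slopes 5 and 5), so each is injective on its own interval.
The left piece maps (−∞, −2) onto (−∞, −16); the right piece maps [−2, ∞) onto [−16, ∞).
These images together cover ℝ, so h is surjective.
Because the two images are disjoint, no x < −2 has h(x) = h(−2), so we compute h⁻¹(−15): −15 lies in [−16, ∞), so solve 5x − 6 = −15: x = (−15 + 6)/5 = −9/5.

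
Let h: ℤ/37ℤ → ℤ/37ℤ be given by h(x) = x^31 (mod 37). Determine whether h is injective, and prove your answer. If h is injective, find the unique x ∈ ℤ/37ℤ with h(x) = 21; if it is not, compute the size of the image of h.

25

Since 37 is prime, the nonzero elements of ℤ/37ℤ form a cyclic group of order 36.
As gcd(31, 36) = 1, raising to the 31st power is a bijection on this group: if a^31 ≡ b^31 then (ab^{−1})^31 = 1, and the only element of order dividing gcd(31, 36) = 1 is 1, so a = b.
With h(0) = 0 this makes h injective on all of ℤ/37ℤ, hence bijective (finite equal-size domain and codomain). In particular h is injective.
Since h is injective, we find the preimage of 21. The inverse of x ↦ x^31 on (ℤ/37ℤ)^× is x ↦ x^7, because 31·7 = 217 = 6·36 + 1 ≡ 1 (mod 36) and x^{36} = 1 for x ≠ 0 (Fermat). So h⁻¹(21) = 21^7 mod 37.
Repeated squaring mod 37: 21^1 ≡ 21, 21^2 ≡ 21² = 441 ≡ 34, 21^4 ≡ 34² = 1156 ≡ 9. Since 7 = 4 + 2 + 1, 21^7 ≡ 9·34·21: 9·34 = 306 ≡ 10, then 10·21 = 210 ≡ 25. So 21^7 ≡ 25 (mod 37).
Hence h⁻¹(21) = 25.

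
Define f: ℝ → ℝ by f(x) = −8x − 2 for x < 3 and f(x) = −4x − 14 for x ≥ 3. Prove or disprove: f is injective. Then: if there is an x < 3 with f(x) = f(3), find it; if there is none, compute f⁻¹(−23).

21/8

Both pieces are strictly decreasing (slopes −8 and −4), so each is injective on its own interval.
The left piece maps (−∞, 3) onto (−26, ∞); the right piece maps [3, ∞) onto (−∞, −26].
These images are disjoint, so no value is attained by both pieces. Thus f is injective.
Because the two images are disjoint, no x < 3 has f(x) = f(3), so we compute f⁻¹(−23): −23 lies in (−26, ∞), so solve −8x − 2 = −23: x = (−23 + 2)/(−8) = 21/8.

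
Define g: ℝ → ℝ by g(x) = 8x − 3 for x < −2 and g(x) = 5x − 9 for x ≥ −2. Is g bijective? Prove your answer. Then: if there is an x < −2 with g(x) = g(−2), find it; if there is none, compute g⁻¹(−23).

Both pieces are strictly increasing (slopes 8 and 5), so each is injective on its own interval.
The left piece maps (−∞, −2) onto (−∞, −19); the right piece maps [−2, ∞) onto [−19, ∞).
Since −19 = −19, the images partition ℝ: g is injective and surjective, hence bijective.
Because the two images are disjoint, no x < −2 has g(x) = g(−2), so we compute g⁻¹(−23): −23 lies in (−∞, −19), so solve 8x − 3 = −23: x = (−23 + 3)/8 = −5/2.

-5/2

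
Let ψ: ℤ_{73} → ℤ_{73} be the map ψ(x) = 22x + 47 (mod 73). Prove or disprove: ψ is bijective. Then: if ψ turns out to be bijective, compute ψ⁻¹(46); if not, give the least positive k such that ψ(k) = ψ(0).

63

Suppose ψ(a) = ψ(b) in ℤ_{73}. Then 22a + 47 ≡ 22b + 47 (mod 73), thus 22(a − b) ≡ 0 (mod 73).
Since gcd(22, 73) = 1, 22 is invertible modulo 73, therefore a − b ≡ 0 (mod 73), i.e. a = b.
We now compute 22⁻¹ mod 73 explicitly. Euclid's algorithm: 73 = 3·22 + 7, 22 = 3·7 + 1; back-substituting gives 1 = 10·22 − 3·73, so 22⁻¹ ≡ 10 (mod 73).
Then y ↦ 10(y − 47) is a two-sided inverse to ψ, so every y ∈ ℤ_{73} has a preimage.
Thus ψ is bijective.
Since ψ is bijective, we compute ψ⁻¹(46): solve 22x + 47 ≡ 46 (mod 73), i.e. 22x ≡ 72 (mod 73).
Multiplying by 22⁻¹ = 10 gives x ≡ 10·72 = 720 = 9·73 + 63 ≡ 63 (mod 73).
Check: ψ(63) = 22·63 + 47 = 1433 = 19·73 + 46 ≡ 46 (mod 73).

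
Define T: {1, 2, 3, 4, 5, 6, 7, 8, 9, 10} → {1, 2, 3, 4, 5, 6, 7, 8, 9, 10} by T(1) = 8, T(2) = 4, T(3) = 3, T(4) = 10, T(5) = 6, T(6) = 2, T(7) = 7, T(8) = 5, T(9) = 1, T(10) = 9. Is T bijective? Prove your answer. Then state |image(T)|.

The values 8, 4, 3, 10, 6, 2, 7, 5, 1, 9 are a permutation of {1, 2, 3, 4, 5, 6, 7, 8, 9, 10}: each element appears exactly once.
So T is injective and surjective, hence bijective.
The image of T is {1, 2, 3, 4, 5, 6, 7, 8, 9, 10}, which has 10 elements.

10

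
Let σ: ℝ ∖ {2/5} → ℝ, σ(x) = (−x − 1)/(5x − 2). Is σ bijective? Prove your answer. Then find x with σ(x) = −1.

3/4

If σ(x) = −1/5, cross-multiplying gives 5(−x − 1) = −1(5x − 2), which simplifies to −5 = 2 — false.  So −1/5 has no preimage and σ is not surjective.
Therefore σ is not bijective.
Solving σ(x) = −1: cross-multiplying gives −x − 1 = −1(5x − 2), which rearranges to 4x = 3, so x = 3/4.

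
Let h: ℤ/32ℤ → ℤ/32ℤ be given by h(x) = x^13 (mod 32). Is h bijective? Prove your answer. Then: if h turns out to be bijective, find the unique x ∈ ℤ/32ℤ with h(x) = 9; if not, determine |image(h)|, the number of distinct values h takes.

17

h(0) = 0^13 = 0.
h(2): Repeated squaring mod 32: 2^1 ≡ 2, 2^2 ≡ 2² = 4, 2^4 ≡ 4² = 16, 2^8 ≡ 16² = 256 ≡ 0. Since 13 = 8 + 4 + 1, 2^13 ≡ 0·16·2: 0·16 = 0, then 0·2 = 0. So 2^13 ≡ 0 (mod 32).
So h(0) = h(2) = 0 while 0 ≠ 2, thus h is not injective, hence not bijective.
Since h is not bijective, we determine |image(h)|. Computing x^13 mod 32 for each x (by repeated squaring, reducing mod 32 at every step), the values h(0), h(1), …, h(31) are: 0, 1, 0, 19, 0, 21, 0, 7, 0, 9, 0, 27, 0, 29, 0, 15, 0, 17, 0, 3, 0, 5, 0, 23, 0, 25, 0, 11, 0, 13, 0, 31.
The distinct values are {0, 1, 3, 5, 7, 9, 11, 13, 15, 17, 19, 21, 23, 25, 27, 29, 31}; there are 17 of them.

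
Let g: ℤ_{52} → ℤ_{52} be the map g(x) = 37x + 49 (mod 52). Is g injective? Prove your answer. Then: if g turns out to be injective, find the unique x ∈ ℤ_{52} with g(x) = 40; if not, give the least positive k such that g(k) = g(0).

By definition, g is injective when g(a) = g(b) forces a = b.
If g(a) = g(b), then 37a ≡ 37b (mod 52). Because gcd(37, 52) = 1, we may cancel 37 to get a ≡ b (mod 52).
Thus g is injective.
We now compute 37⁻¹ mod 52 explicitly. Euclid's algorithm: 52 = 1·37 + 15, 37 = 2·15 + 7, 15 = 2·7 + 1; back-substituting gives 1 = 45·37 − 32·52, so 37⁻¹ ≡ 45 (mod 52).
Since g is injective, we compute g⁻¹(40): solve 37x + 49 ≡ 40 (mod 52), i.e. 37x ≡ 43 (mod 52).
Multiplying by 37⁻¹ = 45 gives x ≡ 45·43 = 1935 = 37·52 + 11 ≡ 11 (mod 52).
Check: g(11) = 37·11 + 49 = 456 = 8·52 + 40 ≡ 40 (mod 52).

11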